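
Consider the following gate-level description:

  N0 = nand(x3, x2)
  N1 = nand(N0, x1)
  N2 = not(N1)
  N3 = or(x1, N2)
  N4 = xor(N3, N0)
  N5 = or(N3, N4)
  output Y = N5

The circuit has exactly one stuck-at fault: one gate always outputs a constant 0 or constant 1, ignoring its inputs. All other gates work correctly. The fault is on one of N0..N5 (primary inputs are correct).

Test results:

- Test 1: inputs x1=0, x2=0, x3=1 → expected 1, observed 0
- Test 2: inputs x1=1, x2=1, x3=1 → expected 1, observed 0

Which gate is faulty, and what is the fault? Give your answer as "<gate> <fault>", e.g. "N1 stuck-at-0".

N5 stuck-at-0

Fault-free values for test 1 (x1=0, x2=0, x3=1): N0=1, N1=1, N2=0, N3=0, N4=1, N5=1, giving Y=1. Observed 0.
Test 1: faults giving observed 0 are {N0 stuck-at-0, N4 stuck-at-0, N5 stuck-at-0}.
Test 2 (x1=1, x2=1, x3=1): fault-free N0=0, N1=1, N2=0, N3=1, N4=1, N5=1 → 1; observed 0. Eliminates N0 stuck-at-0, N4 stuck-at-0.
Only N5 stuck-at-0 is consistent with every test.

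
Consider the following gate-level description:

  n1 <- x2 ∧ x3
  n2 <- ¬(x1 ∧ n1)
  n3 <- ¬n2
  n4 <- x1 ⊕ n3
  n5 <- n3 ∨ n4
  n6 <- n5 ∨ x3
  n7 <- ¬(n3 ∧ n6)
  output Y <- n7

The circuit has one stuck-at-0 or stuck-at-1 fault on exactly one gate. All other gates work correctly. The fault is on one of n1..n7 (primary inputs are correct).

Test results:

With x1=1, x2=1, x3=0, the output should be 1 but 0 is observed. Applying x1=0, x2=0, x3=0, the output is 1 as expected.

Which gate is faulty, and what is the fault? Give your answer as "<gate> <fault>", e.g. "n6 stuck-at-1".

n1 stuck-at-1

Fault-free values for test 1 (x1=1, x2=1, x3=0): n1=0, n2=1, n3=0, n4=1, n5=1, n6=1, n7=1, giving Y=1. Observed 0.
Test 1: faults giving observed 0 are {n1 stuck-at-1, n2 stuck-at-0, n3 stuck-at-1, n7 stuck-at-0}.
Test 2 (x1=0, x2=0, x3=0): fault-free n1=0, n2=1, n3=0, n4=0, n5=0, n6=0, n7=1 → 1; observed 1. Eliminates n2 stuck-at-0, n3 stuck-at-1, n7 stuck-at-0.
Only n1 stuck-at-1 is consistent with every test.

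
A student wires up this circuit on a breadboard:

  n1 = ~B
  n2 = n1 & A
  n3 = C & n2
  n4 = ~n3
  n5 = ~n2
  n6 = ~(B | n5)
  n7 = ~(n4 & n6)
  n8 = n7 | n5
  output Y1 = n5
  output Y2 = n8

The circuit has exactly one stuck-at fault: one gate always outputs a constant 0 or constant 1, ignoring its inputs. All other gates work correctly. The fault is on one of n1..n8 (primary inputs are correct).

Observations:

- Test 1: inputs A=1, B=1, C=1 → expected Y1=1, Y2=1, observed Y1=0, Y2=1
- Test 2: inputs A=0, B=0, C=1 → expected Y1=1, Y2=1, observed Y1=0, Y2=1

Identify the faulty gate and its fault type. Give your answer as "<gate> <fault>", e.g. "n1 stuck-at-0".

Fault-free values for test 1 (A=1, B=1, C=1): n1=0, n2=0, n3=0, n4=1, n5=1, n6=0, n7=1, n8=1, giving Y1=1, Y2=1. Observed Y1=0, Y2=1.
Test 1: faults giving observed Y1=0, Y2=1 are {n1 stuck-at-1, n2 stuck-at-1, n5 stuck-at-0}.
Test 2 (A=0, B=0, C=1): fault-free n1=1, n2=0, n3=0, n4=1, n5=1, n6=0, n7=1, n8=1 → Y1=1, Y2=1; observed Y1=0, Y2=1. Eliminates n1 stuck-at-1, n5 stuck-at-0.
Only n2 stuck-at-1 is consistent with every test.

n2 stuck-at-1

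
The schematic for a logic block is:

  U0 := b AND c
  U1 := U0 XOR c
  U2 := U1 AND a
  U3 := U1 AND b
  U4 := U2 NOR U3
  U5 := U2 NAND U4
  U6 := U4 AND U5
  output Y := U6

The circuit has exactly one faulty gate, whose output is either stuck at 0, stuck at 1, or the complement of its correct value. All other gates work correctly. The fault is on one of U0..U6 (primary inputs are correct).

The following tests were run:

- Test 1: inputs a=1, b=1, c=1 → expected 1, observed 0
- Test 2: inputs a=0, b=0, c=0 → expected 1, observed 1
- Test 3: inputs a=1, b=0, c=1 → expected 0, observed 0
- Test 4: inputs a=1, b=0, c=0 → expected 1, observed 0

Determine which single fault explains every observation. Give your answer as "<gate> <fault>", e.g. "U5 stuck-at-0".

Fault-free values for test 1 (a=1, b=1, c=1): U0=1, U1=0, U2=0, U3=0, U4=1, U5=1, U6=1, giving Y=1. Observed 0.
Test 1: faults giving observed 0 are {U0 stuck-at-0, U0 inverted output, U1 stuck-at-1, U1 inverted output, U2 stuck-at-1, U2 inverted output, U3 stuck-at-1, U3 inverted output, U4 stuck-at-0, U4 inverted output, U5 stuck-at-0, U5 inverted output, U6 stuck-at-0, U6 inverted output}.
Test 2 (a=0, b=0, c=0): fault-free U0=0, U1=0, U2=0, U3=0, U4=1, U5=1, U6=1 → 1; observed 1. Eliminates U2 stuck-at-1, U2 inverted output, U3 stuck-at-1, U3 inverted output, U4 stuck-at-0, U4 inverted output, U5 stuck-at-0, U5 inverted output, U6 stuck-at-0, U6 inverted output.
Test 3 (a=1, b=0, c=1): fault-free U0=0, U1=1, U2=1, U3=0, U4=0, U5=1, U6=0 → 0; observed 0. Eliminates U0 inverted output, U1 inverted output.
Test 4 (a=1, b=0, c=0): fault-free U0=0, U1=0, U2=0, U3=0, U4=1, U5=1, U6=1 → 1; observed 0. Eliminates U0 stuck-at-0.
Only U1 stuck-at-1 is consistent with every test.

U1 stuck-at-1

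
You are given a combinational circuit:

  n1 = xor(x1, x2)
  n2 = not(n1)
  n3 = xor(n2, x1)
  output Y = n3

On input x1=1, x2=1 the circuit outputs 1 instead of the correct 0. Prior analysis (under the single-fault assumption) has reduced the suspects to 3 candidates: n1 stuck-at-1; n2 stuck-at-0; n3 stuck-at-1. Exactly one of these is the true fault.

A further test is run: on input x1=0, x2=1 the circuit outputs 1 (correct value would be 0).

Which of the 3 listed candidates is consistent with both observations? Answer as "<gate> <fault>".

n3 stuck-at-1

Evaluate each candidate on input x1=0, x2=1:
  n1 stuck-at-1: n1=1 [stuck-at-1], n2=0, n3=0 → 0 — eliminated
  n2 stuck-at-0: n1=1, n2=0 [stuck-at-0], n3=0 → 0 — eliminated
  n3 stuck-at-1: n1=1, n2=0, n3=1 [stuck-at-1] → 1 — matches
Only n3 stuck-at-1 reproduces the observed 1.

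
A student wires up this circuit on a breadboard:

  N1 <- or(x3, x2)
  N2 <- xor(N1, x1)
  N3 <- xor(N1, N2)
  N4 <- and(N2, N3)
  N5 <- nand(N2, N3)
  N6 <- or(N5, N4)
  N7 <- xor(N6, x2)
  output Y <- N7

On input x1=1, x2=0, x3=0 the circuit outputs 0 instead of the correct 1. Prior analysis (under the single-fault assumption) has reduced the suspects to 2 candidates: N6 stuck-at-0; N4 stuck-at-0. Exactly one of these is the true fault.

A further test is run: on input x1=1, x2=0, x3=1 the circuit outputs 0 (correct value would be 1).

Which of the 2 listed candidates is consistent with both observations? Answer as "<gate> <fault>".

N6 stuck-at-0

Evaluate each candidate on input x1=1, x2=0, x3=1:
  N6 stuck-at-0: N1=1, N2=0, N3=1, N4=0, N5=1, N6=0 [stuck-at-0], N7=0 → 0 — matches
  N4 stuck-at-0: N1=1, N2=0, N3=1, N4=0 [stuck-at-0], N5=1, N6=1, N7=1 → 1 — eliminated
Only N6 stuck-at-0 reproduces the observed 0.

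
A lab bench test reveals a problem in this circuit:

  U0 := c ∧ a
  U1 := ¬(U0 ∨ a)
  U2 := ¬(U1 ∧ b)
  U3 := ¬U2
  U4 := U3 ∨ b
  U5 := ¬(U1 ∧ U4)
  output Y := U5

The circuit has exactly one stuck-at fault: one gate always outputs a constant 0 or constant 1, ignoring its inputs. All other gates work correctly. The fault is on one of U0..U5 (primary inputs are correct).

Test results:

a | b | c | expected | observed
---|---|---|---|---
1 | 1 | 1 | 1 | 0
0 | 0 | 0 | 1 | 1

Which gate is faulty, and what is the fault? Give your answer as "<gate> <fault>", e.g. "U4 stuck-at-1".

U1 stuck-at-1

Fault-free values for test 1 (a=1, b=1, c=1): U0=1, U1=0, U2=1, U3=0, U4=1, U5=1, giving Y=1. Observed 0.
Test 1: faults giving observed 0 are {U1 stuck-at-1, U5 stuck-at-0}.
Test 2 (a=0, b=0, c=0): fault-free U0=0, U1=1, U2=1, U3=0, U4=0, U5=1 → 1; observed 1. Eliminates U5 stuck-at-0.
Only U1 stuck-at-1 is consistent with every test.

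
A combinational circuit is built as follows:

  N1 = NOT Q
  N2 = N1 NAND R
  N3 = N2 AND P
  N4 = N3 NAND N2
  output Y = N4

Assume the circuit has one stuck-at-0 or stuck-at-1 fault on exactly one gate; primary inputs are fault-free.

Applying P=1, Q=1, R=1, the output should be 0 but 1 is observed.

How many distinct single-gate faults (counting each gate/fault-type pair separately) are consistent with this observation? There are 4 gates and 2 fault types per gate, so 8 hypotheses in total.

4

Fault-free: N1=0, N2=1, N3=1, N4=0 → 0. Observed 1.
  N1 stuck-at-0: output 0 ✗
  N1 stuck-at-1: output 1 ✓
  N2 stuck-at-0: output 1 ✓
  N2 stuck-at-1: output 0 ✗
  N3 stuck-at-0: output 1 ✓
  N3 stuck-at-1: output 0 ✗
  N4 stuck-at-0: output 0 ✗
  N4 stuck-at-1: output 1 ✓
Consistent faults: {N1 stuck-at-1, N2 stuck-at-0, N3 stuck-at-0, N4 stuck-at-1} — 4 in all.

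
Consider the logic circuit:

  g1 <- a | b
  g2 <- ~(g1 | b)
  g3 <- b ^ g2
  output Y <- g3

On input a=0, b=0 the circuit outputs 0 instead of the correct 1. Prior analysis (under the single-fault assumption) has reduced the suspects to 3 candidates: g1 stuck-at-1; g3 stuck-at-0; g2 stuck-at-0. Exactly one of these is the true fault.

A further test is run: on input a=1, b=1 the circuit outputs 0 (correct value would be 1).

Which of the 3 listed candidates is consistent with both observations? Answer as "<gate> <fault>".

g3 stuck-at-0

Evaluate each candidate on input a=1, b=1:
  g1 stuck-at-1: g1=1 [stuck-at-1], g2=0, g3=1 → 1 — eliminated
  g3 stuck-at-0: g1=1, g2=0, g3=0 [stuck-at-0] → 0 — matches
  g2 stuck-at-0: g1=1, g2=0 [stuck-at-0], g3=1 → 1 — eliminated
Only g3 stuck-at-0 reproduces the observed 0.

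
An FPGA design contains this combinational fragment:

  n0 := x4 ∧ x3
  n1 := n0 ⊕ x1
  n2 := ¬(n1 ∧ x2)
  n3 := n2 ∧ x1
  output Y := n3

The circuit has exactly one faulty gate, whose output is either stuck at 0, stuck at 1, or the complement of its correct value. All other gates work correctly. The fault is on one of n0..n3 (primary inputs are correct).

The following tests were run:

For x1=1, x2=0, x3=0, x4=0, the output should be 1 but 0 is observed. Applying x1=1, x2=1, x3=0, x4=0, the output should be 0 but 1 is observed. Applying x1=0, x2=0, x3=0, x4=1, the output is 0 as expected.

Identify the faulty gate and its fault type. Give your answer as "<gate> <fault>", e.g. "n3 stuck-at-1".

n2 inverted output

Fault-free values for test 1 (x1=1, x2=0, x3=0, x4=0): n0=0, n1=1, n2=1, n3=1, giving Y=1. Observed 0.
Test 1: faults giving observed 0 are {n2 stuck-at-0, n2 inverted output, n3 stuck-at-0, n3 inverted output}.
Test 2 (x1=1, x2=1, x3=0, x4=0): fault-free n0=0, n1=1, n2=0, n3=0 → 0; observed 1. Eliminates n2 stuck-at-0, n3 stuck-at-0.
Test 3 (x1=0, x2=0, x3=0, x4=1): fault-free n0=0, n1=0, n2=1, n3=0 → 0; observed 0. Eliminates n3 inverted output.
Only n2 inverted output is consistent with every test.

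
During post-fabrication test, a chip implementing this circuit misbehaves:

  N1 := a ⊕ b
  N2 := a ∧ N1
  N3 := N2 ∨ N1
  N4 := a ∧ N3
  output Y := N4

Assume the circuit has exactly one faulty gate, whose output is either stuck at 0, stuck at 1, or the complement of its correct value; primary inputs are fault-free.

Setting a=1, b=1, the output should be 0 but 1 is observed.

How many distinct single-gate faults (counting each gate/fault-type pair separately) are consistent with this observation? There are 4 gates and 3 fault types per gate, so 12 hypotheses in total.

Fault-free: N1=0, N2=0, N3=0, N4=0 → 0. Observed 1.
  N1 stuck-at-0: output 0 ✗
  N1 stuck-at-1: output 1 ✓
  N1 inverted output: output 1 ✓
  N2 stuck-at-0: output 0 ✗
  N2 stuck-at-1: output 1 ✓
  N2 inverted output: output 1 ✓
  N3 stuck-at-0: output 0 ✗
  N3 stuck-at-1: output 1 ✓
  N3 inverted output: output 1 ✓
  N4 stuck-at-0: output 0 ✗
  N4 stuck-at-1: output 1 ✓
  N4 inverted output: output 1 ✓
Consistent faults: {N1 stuck-at-1, N1 inverted output, N2 stuck-at-1, N2 inverted output, N3 stuck-at-1, N3 inverted output, N4 stuck-at-1, N4 inverted output} — 8 in all.

8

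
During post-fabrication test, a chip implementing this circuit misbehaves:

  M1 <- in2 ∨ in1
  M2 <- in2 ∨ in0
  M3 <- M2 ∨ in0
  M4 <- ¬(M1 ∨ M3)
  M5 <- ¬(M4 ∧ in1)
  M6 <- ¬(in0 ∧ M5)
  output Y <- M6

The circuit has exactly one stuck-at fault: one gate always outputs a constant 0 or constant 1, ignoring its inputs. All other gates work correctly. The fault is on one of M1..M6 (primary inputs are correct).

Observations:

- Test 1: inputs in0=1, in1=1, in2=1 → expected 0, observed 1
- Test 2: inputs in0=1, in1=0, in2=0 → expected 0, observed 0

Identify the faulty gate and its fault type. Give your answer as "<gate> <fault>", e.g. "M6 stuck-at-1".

M4 stuck-at-1

Fault-free values for test 1 (in0=1, in1=1, in2=1): M1=1, M2=1, M3=1, M4=0, M5=1, M6=0, giving Y=0. Observed 1.
Test 1: faults giving observed 1 are {M4 stuck-at-1, M5 stuck-at-0, M6 stuck-at-1}.
Test 2 (in0=1, in1=0, in2=0): fault-free M1=0, M2=1, M3=1, M4=0, M5=1, M6=0 → 0; observed 0. Eliminates M5 stuck-at-0, M6 stuck-at-1.
Only M4 stuck-at-1 is consistent with every test.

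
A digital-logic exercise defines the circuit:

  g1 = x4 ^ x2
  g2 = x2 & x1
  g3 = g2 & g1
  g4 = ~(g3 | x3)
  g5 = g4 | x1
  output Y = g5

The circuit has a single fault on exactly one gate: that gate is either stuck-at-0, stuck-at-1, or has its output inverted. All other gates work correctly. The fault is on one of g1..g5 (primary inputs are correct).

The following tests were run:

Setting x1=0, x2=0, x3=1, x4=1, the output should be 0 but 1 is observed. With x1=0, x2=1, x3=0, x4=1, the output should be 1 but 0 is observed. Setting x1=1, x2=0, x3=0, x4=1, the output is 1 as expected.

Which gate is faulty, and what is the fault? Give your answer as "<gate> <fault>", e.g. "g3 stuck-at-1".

g4 inverted output

Fault-free values for test 1 (x1=0, x2=0, x3=1, x4=1): g1=1, g2=0, g3=0, g4=0, g5=0, giving Y=0. Observed 1.
Test 1: faults giving observed 1 are {g4 stuck-at-1, g4 inverted output, g5 stuck-at-1, g5 inverted output}.
Test 2 (x1=0, x2=1, x3=0, x4=1): fault-free g1=0, g2=0, g3=0, g4=1, g5=1 → 1; observed 0. Eliminates g4 stuck-at-1, g5 stuck-at-1.
Test 3 (x1=1, x2=0, x3=0, x4=1): fault-free g1=1, g2=0, g3=0, g4=1, g5=1 → 1; observed 1. Eliminates g5 inverted output.
Only g4 inverted output is consistent with every test.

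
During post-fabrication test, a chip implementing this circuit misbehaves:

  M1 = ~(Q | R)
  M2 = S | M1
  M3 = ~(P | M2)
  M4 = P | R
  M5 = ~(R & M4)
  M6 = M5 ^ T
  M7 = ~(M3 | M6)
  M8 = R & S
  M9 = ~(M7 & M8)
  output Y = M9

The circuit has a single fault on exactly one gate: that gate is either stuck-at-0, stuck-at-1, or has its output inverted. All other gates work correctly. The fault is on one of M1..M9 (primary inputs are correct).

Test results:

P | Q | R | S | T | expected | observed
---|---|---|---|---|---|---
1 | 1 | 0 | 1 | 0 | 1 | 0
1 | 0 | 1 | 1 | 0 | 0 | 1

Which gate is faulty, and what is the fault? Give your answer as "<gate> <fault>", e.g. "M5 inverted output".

M9 inverted output

Fault-free values for test 1 (P=1, Q=1, R=0, S=1, T=0): M1=0, M2=1, M3=0, M4=1, M5=1, M6=1, M7=0, M8=0, M9=1, giving Y=1. Observed 0.
Test 1: faults giving observed 0 are {M9 stuck-at-0, M9 inverted output}.
Test 2 (P=1, Q=0, R=1, S=1, T=0): fault-free M1=0, M2=1, M3=0, M4=1, M5=0, M6=0, M7=1, M8=1, M9=0 → 0; observed 1. Eliminates M9 stuck-at-0.
Only M9 inverted output is consistent with every test.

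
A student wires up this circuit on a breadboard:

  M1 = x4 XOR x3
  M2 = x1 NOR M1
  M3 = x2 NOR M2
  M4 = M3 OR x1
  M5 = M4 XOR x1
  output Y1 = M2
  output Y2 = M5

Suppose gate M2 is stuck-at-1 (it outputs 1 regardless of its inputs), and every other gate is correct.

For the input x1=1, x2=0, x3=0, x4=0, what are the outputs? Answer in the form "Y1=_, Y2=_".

Propagate with M2 forced: M1=0, M2=1 [stuck-at-1], M3=0, M4=1, M5=0.
So the outputs are Y1=1, Y2=0. (Without the fault they would be Y1=0, Y2=0.)

Y1=1, Y2=0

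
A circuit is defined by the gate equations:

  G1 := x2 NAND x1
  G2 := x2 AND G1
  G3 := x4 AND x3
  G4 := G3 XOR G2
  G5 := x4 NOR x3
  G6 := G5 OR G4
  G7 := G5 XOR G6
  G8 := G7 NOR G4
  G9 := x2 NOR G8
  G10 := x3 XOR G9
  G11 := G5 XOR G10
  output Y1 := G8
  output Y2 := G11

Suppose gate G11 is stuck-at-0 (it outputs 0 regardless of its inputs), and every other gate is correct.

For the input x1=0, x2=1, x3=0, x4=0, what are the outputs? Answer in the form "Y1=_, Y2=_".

Propagate with G11 forced: G1=1, G2=1, G3=0, G4=1, G5=1, G6=1, G7=0, G8=0, G9=0, G10=0, G11=0 [stuck-at-0].
So the outputs are Y1=0, Y2=0. (Without the fault they would be Y1=0, Y2=1.)

Y1=0, Y2=0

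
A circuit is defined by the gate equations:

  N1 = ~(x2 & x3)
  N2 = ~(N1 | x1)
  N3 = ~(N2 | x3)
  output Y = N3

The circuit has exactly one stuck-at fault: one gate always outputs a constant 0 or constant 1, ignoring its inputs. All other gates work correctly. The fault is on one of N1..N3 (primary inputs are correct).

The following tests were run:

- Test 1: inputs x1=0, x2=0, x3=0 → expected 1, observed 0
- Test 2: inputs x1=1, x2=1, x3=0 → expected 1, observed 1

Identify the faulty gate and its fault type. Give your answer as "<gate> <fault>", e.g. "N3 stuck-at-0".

N1 stuck-at-0

Fault-free values for test 1 (x1=0, x2=0, x3=0): N1=1, N2=0, N3=1, giving Y=1. Observed 0.
Test 1: faults giving observed 0 are {N1 stuck-at-0, N2 stuck-at-1, N3 stuck-at-0}.
Test 2 (x1=1, x2=1, x3=0): fault-free N1=1, N2=0, N3=1 → 1; observed 1. Eliminates N2 stuck-at-1, N3 stuck-at-0.
Only N1 stuck-at-0 is consistent with every test.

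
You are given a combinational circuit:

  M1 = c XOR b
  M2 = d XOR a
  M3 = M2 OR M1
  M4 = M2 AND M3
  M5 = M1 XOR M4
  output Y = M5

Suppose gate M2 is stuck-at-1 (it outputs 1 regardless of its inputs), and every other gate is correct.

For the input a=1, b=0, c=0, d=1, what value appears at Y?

1

Propagate with M2 forced: M1=0, M2=1 [stuck-at-1], M3=1, M4=1, M5=1.
So Y = 1. (Without the fault it would be 0.)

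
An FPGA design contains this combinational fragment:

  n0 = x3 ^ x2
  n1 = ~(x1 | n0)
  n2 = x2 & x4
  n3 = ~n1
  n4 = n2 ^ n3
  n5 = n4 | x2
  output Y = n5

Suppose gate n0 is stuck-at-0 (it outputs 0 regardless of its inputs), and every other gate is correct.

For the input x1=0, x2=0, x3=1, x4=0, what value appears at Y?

Propagate with n0 forced: n0=0 [stuck-at-0], n1=1, n2=0, n3=0, n4=0, n5=0.
So Y = 0. (Without the fault it would be 1.)

0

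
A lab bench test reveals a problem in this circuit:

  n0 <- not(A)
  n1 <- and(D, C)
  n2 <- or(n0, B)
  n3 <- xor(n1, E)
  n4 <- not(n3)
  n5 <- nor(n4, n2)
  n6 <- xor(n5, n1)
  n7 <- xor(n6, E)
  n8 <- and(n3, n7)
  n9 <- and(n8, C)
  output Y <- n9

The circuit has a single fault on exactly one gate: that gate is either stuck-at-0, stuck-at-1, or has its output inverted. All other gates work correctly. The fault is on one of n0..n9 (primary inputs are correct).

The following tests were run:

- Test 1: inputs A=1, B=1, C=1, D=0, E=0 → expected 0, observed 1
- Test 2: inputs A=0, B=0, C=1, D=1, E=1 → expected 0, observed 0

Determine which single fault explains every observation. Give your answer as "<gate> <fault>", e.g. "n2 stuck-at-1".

n1 stuck-at-1

Fault-free values for test 1 (A=1, B=1, C=1, D=0, E=0): n0=0, n1=0, n2=1, n3=0, n4=1, n5=0, n6=0, n7=0, n8=0, n9=0, giving Y=0. Observed 1.
Test 1: faults giving observed 1 are {n1 stuck-at-1, n1 inverted output, n8 stuck-at-1, n8 inverted output, n9 stuck-at-1, n9 inverted output}.
Test 2 (A=0, B=0, C=1, D=1, E=1): fault-free n0=1, n1=1, n2=1, n3=0, n4=1, n5=0, n6=1, n7=0, n8=0, n9=0 → 0; observed 0. Eliminates n1 inverted output, n8 stuck-at-1, n8 inverted output, n9 stuck-at-1, n9 inverted output.
Only n1 stuck-at-1 is consistent with every test.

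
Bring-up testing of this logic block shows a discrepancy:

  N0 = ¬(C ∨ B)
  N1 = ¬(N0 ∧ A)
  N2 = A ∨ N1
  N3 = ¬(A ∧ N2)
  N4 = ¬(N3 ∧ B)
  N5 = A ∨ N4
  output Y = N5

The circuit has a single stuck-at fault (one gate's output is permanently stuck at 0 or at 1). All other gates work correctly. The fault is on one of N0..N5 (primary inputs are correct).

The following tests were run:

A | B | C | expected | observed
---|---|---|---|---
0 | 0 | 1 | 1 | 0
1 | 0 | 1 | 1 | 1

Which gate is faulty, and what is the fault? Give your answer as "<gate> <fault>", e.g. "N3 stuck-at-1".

Fault-free values for test 1 (A=0, B=0, C=1): N0=0, N1=1, N2=1, N3=1, N4=1, N5=1, giving Y=1. Observed 0.
Test 1: faults giving observed 0 are {N4 stuck-at-0, N5 stuck-at-0}.
Test 2 (A=1, B=0, C=1): fault-free N0=0, N1=1, N2=1, N3=0, N4=1, N5=1 → 1; observed 1. Eliminates N5 stuck-at-0.
Only N4 stuck-at-0 is consistent with every test.

N4 stuck-at-0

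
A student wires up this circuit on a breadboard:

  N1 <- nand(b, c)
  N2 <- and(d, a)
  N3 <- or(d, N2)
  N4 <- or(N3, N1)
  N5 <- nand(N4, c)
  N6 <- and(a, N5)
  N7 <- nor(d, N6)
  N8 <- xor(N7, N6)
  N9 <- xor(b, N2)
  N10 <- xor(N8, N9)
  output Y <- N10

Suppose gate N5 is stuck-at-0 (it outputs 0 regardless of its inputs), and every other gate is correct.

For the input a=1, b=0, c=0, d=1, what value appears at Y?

1

Propagate with N5 forced: N1=1, N2=1, N3=1, N4=1, N5=0 [stuck-at-0], N6=0, N7=0, N8=0, N9=1, N10=1.
So Y = 1. (Without the fault it would be 0.)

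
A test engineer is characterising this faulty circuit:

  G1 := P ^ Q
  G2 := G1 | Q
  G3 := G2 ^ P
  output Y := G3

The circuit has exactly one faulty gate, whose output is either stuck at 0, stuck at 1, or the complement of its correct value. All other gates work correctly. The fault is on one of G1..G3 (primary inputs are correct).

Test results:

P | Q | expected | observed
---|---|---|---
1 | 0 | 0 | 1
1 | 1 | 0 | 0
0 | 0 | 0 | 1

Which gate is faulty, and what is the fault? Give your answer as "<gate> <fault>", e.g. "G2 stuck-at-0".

G1 inverted output

Fault-free values for test 1 (P=1, Q=0): G1=1, G2=1, G3=0, giving Y=0. Observed 1.
Test 1: faults giving observed 1 are {G1 stuck-at-0, G1 inverted output, G2 stuck-at-0, G2 inverted output, G3 stuck-at-1, G3 inverted output}.
Test 2 (P=1, Q=1): fault-free G1=0, G2=1, G3=0 → 0; observed 0. Eliminates G2 stuck-at-0, G2 inverted output, G3 stuck-at-1, G3 inverted output.
Test 3 (P=0, Q=0): fault-free G1=0, G2=0, G3=0 → 0; observed 1. Eliminates G1 stuck-at-0.
Only G1 inverted output is consistent with every test.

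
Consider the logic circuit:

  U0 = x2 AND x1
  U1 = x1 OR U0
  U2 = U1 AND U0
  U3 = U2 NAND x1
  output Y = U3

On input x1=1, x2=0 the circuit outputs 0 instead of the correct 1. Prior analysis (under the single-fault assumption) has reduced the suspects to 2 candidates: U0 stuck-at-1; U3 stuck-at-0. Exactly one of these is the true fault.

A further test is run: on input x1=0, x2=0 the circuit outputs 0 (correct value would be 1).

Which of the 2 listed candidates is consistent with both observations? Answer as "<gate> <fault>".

U3 stuck-at-0

Evaluate each candidate on input x1=0, x2=0:
  U0 stuck-at-1: U0=1 [stuck-at-1], U1=1, U2=1, U3=1 → 1 — eliminated
  U3 stuck-at-0: U0=0, U1=0, U2=0, U3=0 [stuck-at-0] → 0 — matches
Only U3 stuck-at-0 reproduces the observed 0.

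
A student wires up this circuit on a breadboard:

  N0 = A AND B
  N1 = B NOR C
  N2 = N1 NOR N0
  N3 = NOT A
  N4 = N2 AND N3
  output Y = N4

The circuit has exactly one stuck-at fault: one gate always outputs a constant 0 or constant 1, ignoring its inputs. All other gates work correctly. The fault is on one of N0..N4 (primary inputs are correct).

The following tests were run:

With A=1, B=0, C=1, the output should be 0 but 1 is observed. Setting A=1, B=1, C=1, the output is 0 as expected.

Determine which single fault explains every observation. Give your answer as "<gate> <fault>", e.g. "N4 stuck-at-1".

Fault-free values for test 1 (A=1, B=0, C=1): N0=0, N1=0, N2=1, N3=0, N4=0, giving Y=0. Observed 1.
Test 1: faults giving observed 1 are {N3 stuck-at-1, N4 stuck-at-1}.
Test 2 (A=1, B=1, C=1): fault-free N0=1, N1=0, N2=0, N3=0, N4=0 → 0; observed 0. Eliminates N4 stuck-at-1.
Only N3 stuck-at-1 is consistent with every test.

N3 stuck-at-1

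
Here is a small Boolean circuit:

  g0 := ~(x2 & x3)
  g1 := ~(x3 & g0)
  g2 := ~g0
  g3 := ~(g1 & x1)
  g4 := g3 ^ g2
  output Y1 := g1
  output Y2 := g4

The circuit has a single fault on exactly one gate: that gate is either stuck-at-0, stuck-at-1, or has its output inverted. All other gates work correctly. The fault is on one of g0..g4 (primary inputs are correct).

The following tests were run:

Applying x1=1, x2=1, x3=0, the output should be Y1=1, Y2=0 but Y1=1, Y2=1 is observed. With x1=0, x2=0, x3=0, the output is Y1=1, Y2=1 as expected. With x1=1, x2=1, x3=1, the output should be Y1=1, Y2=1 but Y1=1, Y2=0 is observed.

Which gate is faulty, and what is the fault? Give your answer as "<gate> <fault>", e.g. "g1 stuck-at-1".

Fault-free values for test 1 (x1=1, x2=1, x3=0): g0=1, g1=1, g2=0, g3=0, g4=0, giving Y1=1, Y2=0. Observed Y1=1, Y2=1.
Test 1: faults giving observed Y1=1, Y2=1 are {g0 stuck-at-0, g0 inverted output, g2 stuck-at-1, g2 inverted output, g3 stuck-at-1, g3 inverted output, g4 stuck-at-1, g4 inverted output}.
Test 2 (x1=0, x2=0, x3=0): fault-free g0=1, g1=1, g2=0, g3=1, g4=1 → Y1=1, Y2=1; observed Y1=1, Y2=1. Eliminates g0 stuck-at-0, g0 inverted output, g2 stuck-at-1, g2 inverted output, g3 inverted output, g4 inverted output.
Test 3 (x1=1, x2=1, x3=1): fault-free g0=0, g1=1, g2=1, g3=0, g4=1 → Y1=1, Y2=1; observed Y1=1, Y2=0. Eliminates g4 stuck-at-1.
Only g3 stuck-at-1 is consistent with every test.

g3 stuck-at-1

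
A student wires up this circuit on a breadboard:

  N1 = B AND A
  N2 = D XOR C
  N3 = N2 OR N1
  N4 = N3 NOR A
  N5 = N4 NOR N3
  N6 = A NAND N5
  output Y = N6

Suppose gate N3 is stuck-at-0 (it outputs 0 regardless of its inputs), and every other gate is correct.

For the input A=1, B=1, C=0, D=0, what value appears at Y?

Propagate with N3 forced: N1=1, N2=0, N3=0 [stuck-at-0], N4=0, N5=1, N6=0.
So Y = 0. (Without the fault it would be 1.)

0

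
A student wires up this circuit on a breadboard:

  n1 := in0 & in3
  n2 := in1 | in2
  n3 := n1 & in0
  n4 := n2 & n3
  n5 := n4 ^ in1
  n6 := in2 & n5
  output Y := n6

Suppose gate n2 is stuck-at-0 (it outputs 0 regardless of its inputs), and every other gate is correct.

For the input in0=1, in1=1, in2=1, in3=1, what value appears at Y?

1

Propagate with n2 forced: n1=1, n2=0 [stuck-at-0], n3=1, n4=0, n5=1, n6=1.
So Y = 1. (Without the fault it would be 0.)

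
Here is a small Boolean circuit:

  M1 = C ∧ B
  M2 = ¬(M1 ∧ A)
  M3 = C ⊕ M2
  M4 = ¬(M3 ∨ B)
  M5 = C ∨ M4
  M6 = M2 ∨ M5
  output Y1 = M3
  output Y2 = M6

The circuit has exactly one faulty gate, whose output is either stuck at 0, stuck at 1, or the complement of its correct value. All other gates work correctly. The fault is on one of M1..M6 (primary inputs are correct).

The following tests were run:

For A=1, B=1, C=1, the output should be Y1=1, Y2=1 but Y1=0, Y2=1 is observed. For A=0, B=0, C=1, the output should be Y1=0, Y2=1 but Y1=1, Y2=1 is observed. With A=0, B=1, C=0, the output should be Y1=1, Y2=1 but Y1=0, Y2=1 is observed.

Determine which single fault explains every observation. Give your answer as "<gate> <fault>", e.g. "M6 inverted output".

M3 inverted output

Fault-free values for test 1 (A=1, B=1, C=1): M1=1, M2=0, M3=1, M4=0, M5=1, M6=1, giving Y1=1, Y2=1. Observed Y1=0, Y2=1.
Test 1: faults giving observed Y1=0, Y2=1 are {M1 stuck-at-0, M1 inverted output, M2 stuck-at-1, M2 inverted output, M3 stuck-at-0, M3 inverted output}.
Test 2 (A=0, B=0, C=1): fault-free M1=0, M2=1, M3=0, M4=1, M5=1, M6=1 → Y1=0, Y2=1; observed Y1=1, Y2=1. Eliminates M1 stuck-at-0, M1 inverted output, M2 stuck-at-1, M3 stuck-at-0.
Test 3 (A=0, B=1, C=0): fault-free M1=0, M2=1, M3=1, M4=0, M5=0, M6=1 → Y1=1, Y2=1; observed Y1=0, Y2=1. Eliminates M2 inverted output.
Only M3 inverted output is consistent with every test.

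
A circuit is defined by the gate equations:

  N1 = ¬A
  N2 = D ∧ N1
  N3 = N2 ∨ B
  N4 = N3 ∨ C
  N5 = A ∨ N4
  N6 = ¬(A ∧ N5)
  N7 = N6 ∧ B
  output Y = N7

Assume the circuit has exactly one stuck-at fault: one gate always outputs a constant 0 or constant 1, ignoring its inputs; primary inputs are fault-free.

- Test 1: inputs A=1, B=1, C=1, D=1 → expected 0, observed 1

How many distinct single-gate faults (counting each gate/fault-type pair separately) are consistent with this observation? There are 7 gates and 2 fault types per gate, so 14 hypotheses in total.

Fault-free: N1=0, N2=0, N3=1, N4=1, N5=1, N6=0, N7=0 → 0. Observed 1.
  N1 stuck-at-0: output 0 ✗
  N1 stuck-at-1: output 0 ✗
  N2 stuck-at-0: output 0 ✗
  N2 stuck-at-1: output 0 ✗
  N3 stuck-at-0: output 0 ✗
  N3 stuck-at-1: output 0 ✗
  N4 stuck-at-0: output 0 ✗
  N4 stuck-at-1: output 0 ✗
  N5 stuck-at-0: output 1 ✓
  N5 stuck-at-1: output 0 ✗
  N6 stuck-at-0: output 0 ✗
  N6 stuck-at-1: output 1 ✓
  N7 stuck-at-0: output 0 ✗
  N7 stuck-at-1: output 1 ✓
Consistent faults: {N5 stuck-at-0, N6 stuck-at-1, N7 stuck-at-1} — 3 in all.

3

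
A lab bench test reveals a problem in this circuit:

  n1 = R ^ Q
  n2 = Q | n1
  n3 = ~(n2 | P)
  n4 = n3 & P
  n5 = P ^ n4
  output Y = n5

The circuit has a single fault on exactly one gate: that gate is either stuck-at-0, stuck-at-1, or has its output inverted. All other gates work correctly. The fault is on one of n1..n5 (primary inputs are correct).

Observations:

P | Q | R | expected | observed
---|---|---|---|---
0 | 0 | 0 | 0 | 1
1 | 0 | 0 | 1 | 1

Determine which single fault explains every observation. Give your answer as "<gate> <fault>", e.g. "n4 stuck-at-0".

Fault-free values for test 1 (P=0, Q=0, R=0): n1=0, n2=0, n3=1, n4=0, n5=0, giving Y=0. Observed 1.
Test 1: faults giving observed 1 are {n4 stuck-at-1, n4 inverted output, n5 stuck-at-1, n5 inverted output}.
Test 2 (P=1, Q=0, R=0): fault-free n1=0, n2=0, n3=0, n4=0, n5=1 → 1; observed 1. Eliminates n4 stuck-at-1, n4 inverted output, n5 inverted output.
Only n5 stuck-at-1 is consistent with every test.

n5 stuck-at-1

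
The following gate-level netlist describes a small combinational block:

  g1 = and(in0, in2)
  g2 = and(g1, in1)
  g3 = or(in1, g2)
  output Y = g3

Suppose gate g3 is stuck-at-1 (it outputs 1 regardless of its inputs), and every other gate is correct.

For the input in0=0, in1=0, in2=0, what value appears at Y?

Propagate with g3 forced: g1=0, g2=0, g3=1 [stuck-at-1].
So Y = 1. (Without the fault it would be 0.)

1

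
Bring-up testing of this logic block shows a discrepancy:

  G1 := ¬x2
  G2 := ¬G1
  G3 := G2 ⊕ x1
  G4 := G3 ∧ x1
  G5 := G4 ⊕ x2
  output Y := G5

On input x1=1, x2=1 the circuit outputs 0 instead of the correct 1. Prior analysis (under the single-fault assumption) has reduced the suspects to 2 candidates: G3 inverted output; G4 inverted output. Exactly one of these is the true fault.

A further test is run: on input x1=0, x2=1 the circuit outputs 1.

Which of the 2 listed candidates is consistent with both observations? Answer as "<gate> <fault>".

G3 inverted output

Evaluate each candidate on input x1=0, x2=1:
  G3 inverted output: G1=0, G2=1, G3=0 [inverted output], G4=0, G5=1 → 1 — matches
  G4 inverted output: G1=0, G2=1, G3=1, G4=1 [inverted output], G5=0 → 0 — eliminated
Only G3 inverted output reproduces the observed 1.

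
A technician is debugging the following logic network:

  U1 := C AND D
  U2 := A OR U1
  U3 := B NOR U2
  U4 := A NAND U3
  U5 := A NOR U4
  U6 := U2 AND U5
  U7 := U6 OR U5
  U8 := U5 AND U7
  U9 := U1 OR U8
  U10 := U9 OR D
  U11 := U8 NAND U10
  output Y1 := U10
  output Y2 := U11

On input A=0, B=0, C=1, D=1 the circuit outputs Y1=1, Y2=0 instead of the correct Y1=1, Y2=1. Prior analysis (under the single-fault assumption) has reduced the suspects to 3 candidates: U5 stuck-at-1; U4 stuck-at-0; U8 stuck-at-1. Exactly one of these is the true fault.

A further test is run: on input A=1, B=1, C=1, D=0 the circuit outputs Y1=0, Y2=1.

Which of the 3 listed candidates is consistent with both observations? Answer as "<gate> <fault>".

Evaluate each candidate on input A=1, B=1, C=1, D=0:
  U5 stuck-at-1: U1=0, U2=1, U3=0, U4=1, U5=1 [stuck-at-1], U6=1, U7=1, U8=1, U9=1, U10=1, U11=0 → Y1=1, Y2=0 — eliminated
  U4 stuck-at-0: U1=0, U2=1, U3=0, U4=0 [stuck-at-0], U5=0, U6=0, U7=0, U8=0, U9=0, U10=0, U11=1 → Y1=0, Y2=1 — matches
  U8 stuck-at-1: U1=0, U2=1, U3=0, U4=1, U5=0, U6=0, U7=0, U8=1 [stuck-at-1], U9=1, U10=1, U11=0 → Y1=1, Y2=0 — eliminated
Only U4 stuck-at-0 reproduces the observed Y1=0, Y2=1.

U4 stuck-at-0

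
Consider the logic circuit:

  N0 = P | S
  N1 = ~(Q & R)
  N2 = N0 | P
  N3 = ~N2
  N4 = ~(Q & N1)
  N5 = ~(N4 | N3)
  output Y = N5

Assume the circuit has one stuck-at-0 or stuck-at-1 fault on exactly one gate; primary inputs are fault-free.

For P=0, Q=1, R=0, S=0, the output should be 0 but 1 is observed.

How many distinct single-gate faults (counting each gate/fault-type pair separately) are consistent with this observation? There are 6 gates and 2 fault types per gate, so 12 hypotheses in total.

Fault-free: N0=0, N1=1, N2=0, N3=1, N4=0, N5=0 → 0. Observed 1.
  N0 stuck-at-0: output 0 ✗
  N0 stuck-at-1: output 1 ✓
  N1 stuck-at-0: output 0 ✗
  N1 stuck-at-1: output 0 ✗
  N2 stuck-at-0: output 0 ✗
  N2 stuck-at-1: output 1 ✓
  N3 stuck-at-0: output 1 ✓
  N3 stuck-at-1: output 0 ✗
  N4 stuck-at-0: output 0 ✗
  N4 stuck-at-1: output 0 ✗
  N5 stuck-at-0: output 0 ✗
  N5 stuck-at-1: output 1 ✓
Consistent faults: {N0 stuck-at-1, N2 stuck-at-1, N3 stuck-at-0, N5 stuck-at-1} — 4 in all.

4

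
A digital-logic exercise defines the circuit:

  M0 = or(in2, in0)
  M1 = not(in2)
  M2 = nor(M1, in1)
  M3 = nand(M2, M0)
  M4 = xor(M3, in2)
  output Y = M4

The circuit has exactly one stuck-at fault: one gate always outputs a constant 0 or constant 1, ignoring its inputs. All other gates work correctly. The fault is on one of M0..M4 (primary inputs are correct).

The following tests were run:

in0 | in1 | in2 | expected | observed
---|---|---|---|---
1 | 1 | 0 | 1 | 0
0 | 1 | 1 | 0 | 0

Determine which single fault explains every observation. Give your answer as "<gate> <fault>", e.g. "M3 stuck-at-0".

M4 stuck-at-0

Fault-free values for test 1 (in0=1, in1=1, in2=0): M0=1, M1=1, M2=0, M3=1, M4=1, giving Y=1. Observed 0.
Test 1: faults giving observed 0 are {M2 stuck-at-1, M3 stuck-at-0, M4 stuck-at-0}.
Test 2 (in0=0, in1=1, in2=1): fault-free M0=1, M1=0, M2=0, M3=1, M4=0 → 0; observed 0. Eliminates M2 stuck-at-1, M3 stuck-at-0.
Only M4 stuck-at-0 is consistent with every test.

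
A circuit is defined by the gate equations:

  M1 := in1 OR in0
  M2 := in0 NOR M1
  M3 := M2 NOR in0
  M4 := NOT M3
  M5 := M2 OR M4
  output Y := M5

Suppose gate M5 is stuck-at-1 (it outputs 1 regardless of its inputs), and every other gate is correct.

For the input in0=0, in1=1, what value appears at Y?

Propagate with M5 forced: M1=1, M2=0, M3=1, M4=0, M5=1 [stuck-at-1].
So Y = 1. (Without the fault it would be 0.)

1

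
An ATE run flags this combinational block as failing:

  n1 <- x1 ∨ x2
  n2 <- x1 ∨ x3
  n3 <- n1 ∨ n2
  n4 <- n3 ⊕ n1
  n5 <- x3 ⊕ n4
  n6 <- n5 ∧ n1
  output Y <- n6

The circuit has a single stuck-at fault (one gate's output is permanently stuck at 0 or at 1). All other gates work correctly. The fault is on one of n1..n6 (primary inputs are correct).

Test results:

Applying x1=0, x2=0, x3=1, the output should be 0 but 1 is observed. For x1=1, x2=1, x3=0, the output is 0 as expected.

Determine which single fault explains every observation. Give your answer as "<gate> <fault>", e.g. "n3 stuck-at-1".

Fault-free values for test 1 (x1=0, x2=0, x3=1): n1=0, n2=1, n3=1, n4=1, n5=0, n6=0, giving Y=0. Observed 1.
Test 1: faults giving observed 1 are {n1 stuck-at-1, n6 stuck-at-1}.
Test 2 (x1=1, x2=1, x3=0): fault-free n1=1, n2=1, n3=1, n4=0, n5=0, n6=0 → 0; observed 0. Eliminates n6 stuck-at-1.
Only n1 stuck-at-1 is consistent with every test.

n1 stuck-at-1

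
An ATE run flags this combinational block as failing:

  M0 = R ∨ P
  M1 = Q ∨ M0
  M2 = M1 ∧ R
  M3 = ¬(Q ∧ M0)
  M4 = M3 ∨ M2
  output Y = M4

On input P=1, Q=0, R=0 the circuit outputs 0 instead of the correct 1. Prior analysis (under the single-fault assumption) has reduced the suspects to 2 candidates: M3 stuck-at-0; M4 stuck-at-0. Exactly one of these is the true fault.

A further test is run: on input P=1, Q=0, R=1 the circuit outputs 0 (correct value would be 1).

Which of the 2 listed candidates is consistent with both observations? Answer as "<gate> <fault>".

Evaluate each candidate on input P=1, Q=0, R=1:
  M3 stuck-at-0: M0=1, M1=1, M2=1, M3=0 [stuck-at-0], M4=1 → 1 — eliminated
  M4 stuck-at-0: M0=1, M1=1, M2=1, M3=1, M4=0 [stuck-at-0] → 0 — matches
Only M4 stuck-at-0 reproduces the observed 0.

M4 stuck-at-0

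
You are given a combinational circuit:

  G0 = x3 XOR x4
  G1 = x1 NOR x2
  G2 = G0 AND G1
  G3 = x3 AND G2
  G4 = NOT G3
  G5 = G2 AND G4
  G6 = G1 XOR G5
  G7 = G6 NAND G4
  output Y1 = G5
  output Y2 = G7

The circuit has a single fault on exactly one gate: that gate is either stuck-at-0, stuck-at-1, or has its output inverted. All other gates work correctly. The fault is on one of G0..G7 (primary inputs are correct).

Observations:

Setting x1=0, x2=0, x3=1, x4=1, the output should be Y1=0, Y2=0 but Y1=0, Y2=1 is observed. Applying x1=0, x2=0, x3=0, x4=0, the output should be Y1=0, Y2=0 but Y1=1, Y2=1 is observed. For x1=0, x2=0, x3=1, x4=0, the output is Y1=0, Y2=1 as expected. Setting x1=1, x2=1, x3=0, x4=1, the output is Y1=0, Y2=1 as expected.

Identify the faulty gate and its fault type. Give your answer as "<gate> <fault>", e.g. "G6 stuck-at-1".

G0 stuck-at-1

Fault-free values for test 1 (x1=0, x2=0, x3=1, x4=1): G0=0, G1=1, G2=0, G3=0, G4=1, G5=0, G6=1, G7=0, giving Y1=0, Y2=0. Observed Y1=0, Y2=1.
Test 1: faults giving observed Y1=0, Y2=1 are {G0 stuck-at-1, G0 inverted output, G1 stuck-at-0, G1 inverted output, G2 stuck-at-1, G2 inverted output, G3 stuck-at-1, G3 inverted output, G4 stuck-at-0, G4 inverted output, G6 stuck-at-0, G6 inverted output, G7 stuck-at-1, G7 inverted output}.
Test 2 (x1=0, x2=0, x3=0, x4=0): fault-free G0=0, G1=1, G2=0, G3=0, G4=1, G5=0, G6=1, G7=0 → Y1=0, Y2=0; observed Y1=1, Y2=1. Eliminates G1 stuck-at-0, G1 inverted output, G3 stuck-at-1, G3 inverted output, G4 stuck-at-0, G4 inverted output, G6 stuck-at-0, G6 inverted output, G7 stuck-at-1, G7 inverted output.
Test 3 (x1=0, x2=0, x3=1, x4=0): fault-free G0=1, G1=1, G2=1, G3=1, G4=0, G5=0, G6=1, G7=1 → Y1=0, Y2=1; observed Y1=0, Y2=1. Eliminates G0 inverted output, G2 inverted output.
Test 4 (x1=1, x2=1, x3=0, x4=1): fault-free G0=1, G1=0, G2=0, G3=0, G4=1, G5=0, G6=0, G7=1 → Y1=0, Y2=1; observed Y1=0, Y2=1. Eliminates G2 stuck-at-1.
Only G0 stuck-at-1 is consistent with every test.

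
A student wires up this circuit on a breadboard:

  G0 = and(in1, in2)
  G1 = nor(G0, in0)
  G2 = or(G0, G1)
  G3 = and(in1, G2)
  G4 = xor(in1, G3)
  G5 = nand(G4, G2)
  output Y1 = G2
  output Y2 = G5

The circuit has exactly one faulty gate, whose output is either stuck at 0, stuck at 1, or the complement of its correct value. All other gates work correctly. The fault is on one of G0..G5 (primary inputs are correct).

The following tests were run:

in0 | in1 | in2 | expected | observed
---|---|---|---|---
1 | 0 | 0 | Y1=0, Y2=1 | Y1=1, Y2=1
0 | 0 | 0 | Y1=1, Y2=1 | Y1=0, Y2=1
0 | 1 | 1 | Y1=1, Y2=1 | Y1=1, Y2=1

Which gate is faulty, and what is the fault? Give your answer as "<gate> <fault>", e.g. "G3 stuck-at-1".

Fault-free values for test 1 (in0=1, in1=0, in2=0): G0=0, G1=0, G2=0, G3=0, G4=0, G5=1, giving Y1=0, Y2=1. Observed Y1=1, Y2=1.
Test 1: faults giving observed Y1=1, Y2=1 are {G0 stuck-at-1, G0 inverted output, G1 stuck-at-1, G1 inverted output, G2 stuck-at-1, G2 inverted output}.
Test 2 (in0=0, in1=0, in2=0): fault-free G0=0, G1=1, G2=1, G3=0, G4=0, G5=1 → Y1=1, Y2=1; observed Y1=0, Y2=1. Eliminates G0 stuck-at-1, G0 inverted output, G1 stuck-at-1, G2 stuck-at-1.
Test 3 (in0=0, in1=1, in2=1): fault-free G0=1, G1=0, G2=1, G3=1, G4=0, G5=1 → Y1=1, Y2=1; observed Y1=1, Y2=1. Eliminates G2 inverted output.
Only G1 inverted output is consistent with every test.

G1 inverted output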